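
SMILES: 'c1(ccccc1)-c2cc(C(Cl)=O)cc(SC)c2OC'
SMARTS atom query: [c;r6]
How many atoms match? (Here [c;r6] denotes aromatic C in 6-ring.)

12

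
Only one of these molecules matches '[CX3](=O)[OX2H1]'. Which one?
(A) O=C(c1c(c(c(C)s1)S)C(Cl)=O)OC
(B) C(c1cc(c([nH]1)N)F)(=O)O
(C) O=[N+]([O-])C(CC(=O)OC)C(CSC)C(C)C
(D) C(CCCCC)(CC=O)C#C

B

[CX3](=O)[OX2H1] describes an sp2 carbon double-bonded to O and single-bonded to an -OH oxygen (a carboxylic acid).
(A) has a methyl-ester group (-C(=O)OCH3) but the singly-bonded O has no H (OX2H0, not OX2H1).
(B) contains a carboxylic acid group (-C(=O)OH), which satisfies every atom and bond constraint.
(C) has a methyl-ester group (-C(=O)OCH3) but the singly-bonded O has no H (OX2H0, not OX2H1).
(D) has an aldehyde (-CHO) but there is no singly-bonded oxygen on the carbonyl carbon.
So the answer is (B).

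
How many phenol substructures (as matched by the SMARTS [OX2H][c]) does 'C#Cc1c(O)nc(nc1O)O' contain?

3

[OX2H][c] is the SMARTS for a phenol: a hydroxyl oxygen attached to an aromatic carbon.
The molecule carries 3 separate instances of a hydroxyl group (-OH) meeting every constraint; each maps to a distinct set of atoms, giving 3 matches.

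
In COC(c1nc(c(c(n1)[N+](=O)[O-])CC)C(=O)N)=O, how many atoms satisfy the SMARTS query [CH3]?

2

The query [CH3] means: aliphatic carbon with exactly three hydrogens.
Check the 18 heavy atoms by environment: 2× n (aromatic, H0) → no; 4× c (aromatic, H0) → no; 2× C (H0) → no; 4× O (H0) → no; 2× C (H3) → match; 1× N (H2) → no; 1× C (H2) → no; 1× N (charge +1, H0) → no; 1× O (charge -1, H0) → no.
That gives 2 matching atoms.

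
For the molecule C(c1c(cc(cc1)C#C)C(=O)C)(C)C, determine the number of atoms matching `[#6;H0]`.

The query [#6;H0] means: any carbon with no attached hydrogen.
Check the 14 heavy atoms by environment: 3× c (aromatic, H1) → no; 3× c (aromatic, H0) → match; 2× C (H0) → match; 2× C (H1) → no; 1× O (H0) → no; 3× C (H3) → no.
Summing the matching environments: 3 + 2 = 5 matching atoms.

5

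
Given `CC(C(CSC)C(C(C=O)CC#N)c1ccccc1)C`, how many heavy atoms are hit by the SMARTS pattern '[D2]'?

10

The query [D2] means: atom with exactly two heavy-atom neighbours.
Check the 20 heavy atoms by environment: 4× C (D2) → match; 4× C (D3) → no; 1× O (D1) → no; 1× N (D1) → no; 3× C (D1) → no; 1× S (D2) → match; 1× c (aromatic, D3) → no; 5× c (aromatic, D2) → match.
Summing the matching environments: 4 + 1 + 5 = 10 matching atoms.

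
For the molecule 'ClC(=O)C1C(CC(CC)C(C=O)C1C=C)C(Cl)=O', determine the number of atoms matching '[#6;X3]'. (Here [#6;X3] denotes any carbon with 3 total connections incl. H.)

5

Check the 18 heavy atoms by environment: 8× C (X4) → no; 5× C (X3) → match; 3× O (X1) → no; 2× Cl (X1) → no.
That gives 5 matching atoms.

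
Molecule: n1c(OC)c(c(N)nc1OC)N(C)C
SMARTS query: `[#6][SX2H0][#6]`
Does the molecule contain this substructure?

No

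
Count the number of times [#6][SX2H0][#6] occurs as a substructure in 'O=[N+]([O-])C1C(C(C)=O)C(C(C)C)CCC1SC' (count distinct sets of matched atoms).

1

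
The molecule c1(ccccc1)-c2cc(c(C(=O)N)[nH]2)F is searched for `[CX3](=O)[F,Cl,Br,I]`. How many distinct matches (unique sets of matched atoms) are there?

0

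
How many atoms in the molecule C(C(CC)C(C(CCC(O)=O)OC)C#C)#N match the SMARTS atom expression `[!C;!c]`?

4

The query [!C;!c] means: neither aliphatic nor aromatic carbon — same as [!#6].
Check the 16 heavy atoms by environment: 12× C → no; 1× N → match; 3× O → match.
Summing the matching environments: 1 + 3 = 4 matching atoms.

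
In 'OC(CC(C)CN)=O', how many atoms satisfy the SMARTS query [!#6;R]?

0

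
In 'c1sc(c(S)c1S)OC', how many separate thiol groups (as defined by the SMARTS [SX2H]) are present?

2

[SX2H] is the SMARTS for a thiol: an aliphatic sulfur with two connections, one being H.
The molecule carries 2 separate instances of a thiol (-SH) meeting every constraint; each maps to a distinct set of atoms, giving 2 matches.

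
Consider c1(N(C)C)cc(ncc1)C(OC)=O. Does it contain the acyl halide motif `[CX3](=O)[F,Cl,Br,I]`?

No

The pattern [CX3](=O)[F,Cl,Br,I] describes a carbonyl carbon bonded to a halogen — an acyl halide.
The closest candidate here is a methyl-ester group (-C(=O)OCH3), but the carbonyl is bonded to -O-C, not to a halogen. No other fragment satisfies the full query, so there is no match.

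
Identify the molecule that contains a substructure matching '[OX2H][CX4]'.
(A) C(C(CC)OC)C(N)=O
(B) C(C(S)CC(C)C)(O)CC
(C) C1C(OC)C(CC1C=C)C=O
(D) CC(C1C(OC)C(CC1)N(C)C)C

[OX2H][CX4] describes a hydroxyl oxygen bound to an sp3 (X4) carbon (an aliphatic alcohol).
(A) has a methoxy ether (-OCH3) but the oxygen has H0 (ether), not H1.
(B) contains a hydroxyl group (-OH), which satisfies every atom and bond constraint.
(C) has a methoxy ether (-OCH3) but the oxygen has H0 (ether), not H1.
(D) has a methoxy ether (-OCH3) but the oxygen has H0 (ether), not H1.
So the answer is (B).

B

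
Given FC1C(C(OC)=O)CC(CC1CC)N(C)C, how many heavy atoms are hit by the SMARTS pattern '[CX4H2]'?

The query [CX4H2] means: sp3 carbon (X4) with exactly two hydrogens.
Check the 16 heavy atoms by environment: 4× C (H1, X4) → no; 3× C (H2, X4) → match; 1× F (H0, X1) → no; 1× N (H0, X3) → no; 4× C (H3, X4) → no; 1× C (H0, X3) → no; 1× O (H0, X1) → no; 1× O (H0, X2) → no.
That gives 3 matching atoms.

3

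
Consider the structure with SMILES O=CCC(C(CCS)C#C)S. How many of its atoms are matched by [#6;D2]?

5

The query [#6;D2] means: any carbon bonded to exactly two heavy atoms.
Check the 11 heavy atoms by environment: 5× C (D2) → match; 2× C (D3) → no; 1× O (D1) → no; 2× S (D1) → no; 1× C (D1) → no.
That gives 5 matching atoms.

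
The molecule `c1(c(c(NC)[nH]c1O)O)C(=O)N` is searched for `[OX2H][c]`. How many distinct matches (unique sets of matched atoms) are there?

2

[OX2H][c] is the SMARTS for a phenol: a hydroxyl oxygen attached to an aromatic carbon.
The molecule carries 2 separate instances of a hydroxyl group (-OH) meeting every constraint; each maps to a distinct set of atoms, giving 2 matches.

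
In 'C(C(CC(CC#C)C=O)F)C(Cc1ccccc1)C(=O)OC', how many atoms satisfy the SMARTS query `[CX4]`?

The query [CX4] means: C with X4: aliphatic carbon with exactly 4 total connections (bonds + H).
Check the 22 heavy atoms by environment: 8× C (X4) → match; 2× C (X2) → no; 2× C (X3) → no; 2× O (X1) → no; 1× O (X2) → no; 6× c (aromatic, X3) → no; 1× F (X1) → no.
That gives 8 matching atoms.

8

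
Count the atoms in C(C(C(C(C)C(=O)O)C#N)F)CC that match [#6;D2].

3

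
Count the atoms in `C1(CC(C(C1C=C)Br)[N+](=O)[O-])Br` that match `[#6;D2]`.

The query [#6;D2] means: any carbon bonded to exactly two heavy atoms.
Check the 12 heavy atoms by environment: 2× C (D2) → match; 4× C (D3) → no; 1× N (charge +1, D3) → no; 1× O (charge -1, D1) → no; 1× O (D1) → no; 1× C (D1) → no; 2× Br (D1) → no.
That gives 2 matching atoms.

2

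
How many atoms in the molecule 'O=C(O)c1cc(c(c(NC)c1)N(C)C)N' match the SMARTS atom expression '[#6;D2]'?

2

Check the 15 heavy atoms by environment: 4× c (aromatic, D3) → no; 2× c (aromatic, D2) → match; 1× N (D3) → no; 3× C (D1) → no; 1× C (D3) → no; 2× O (D1) → no; 1× N (D1) → no; 1× N (D2) → no.
That gives 2 matching atoms.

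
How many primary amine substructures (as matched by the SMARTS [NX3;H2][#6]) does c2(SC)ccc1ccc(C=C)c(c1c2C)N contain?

1

[NX3;H2][#6] is the SMARTS for a primary amine: a trivalent nitrogen with two H attached to carbon.
Exactly one fragment in the molecule meets all constraints, giving 1 match.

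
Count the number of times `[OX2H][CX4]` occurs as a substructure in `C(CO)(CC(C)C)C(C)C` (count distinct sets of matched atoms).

1

[OX2H][CX4] is the SMARTS for an aliphatic alcohol: a hydroxyl oxygen bound to an sp3 (X4) carbon.
Exactly one fragment in the molecule meets all constraints, giving 1 match.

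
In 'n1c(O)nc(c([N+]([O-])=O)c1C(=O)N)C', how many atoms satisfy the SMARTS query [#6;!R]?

The query [#6;!R] means: carbon not in any ring.
Check the 14 heavy atoms by environment: 2× n (aromatic, in 6-ring) → no; 4× c (aromatic, in 6-ring) → no; 2× C (acyclic) → match; 3× O (acyclic) → no; 1× N (acyclic) → no; 1× N (charge +1, acyclic) → no; 1× O (charge -1, acyclic) → no.
That gives 2 matching atoms.

2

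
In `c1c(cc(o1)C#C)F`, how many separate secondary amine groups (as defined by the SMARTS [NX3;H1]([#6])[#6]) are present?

[NX3;H1]([#6])[#6] is the SMARTS for a secondary amine: a trivalent nitrogen with one H, bonded to two carbons.
No fragment in the molecule satisfies every constraint, giving 0 matches.

0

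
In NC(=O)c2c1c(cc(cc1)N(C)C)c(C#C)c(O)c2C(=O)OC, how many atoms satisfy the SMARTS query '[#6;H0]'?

10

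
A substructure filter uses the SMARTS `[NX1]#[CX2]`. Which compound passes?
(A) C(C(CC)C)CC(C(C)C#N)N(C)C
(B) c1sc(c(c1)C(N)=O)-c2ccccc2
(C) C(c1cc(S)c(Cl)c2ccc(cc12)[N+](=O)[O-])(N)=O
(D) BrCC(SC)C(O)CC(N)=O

A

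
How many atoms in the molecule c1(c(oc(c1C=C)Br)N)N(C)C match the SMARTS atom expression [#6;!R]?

Check the 12 heavy atoms by environment: 1× o (aromatic, in 5-ring) → no; 4× c (aromatic, in 5-ring) → no; 2× N (acyclic) → no; 4× C (acyclic) → match; 1× Br (acyclic) → no.
That gives 4 matching atoms.

4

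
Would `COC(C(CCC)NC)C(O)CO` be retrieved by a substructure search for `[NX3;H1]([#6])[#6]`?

Yes

The pattern [NX3;H1]([#6])[#6] describes a trivalent nitrogen with one H, bonded to two carbons — a secondary amine.
The molecule carries an N-methylamino group (-NHCH3), whose atoms satisfy every constraint of the query, so the pattern matches.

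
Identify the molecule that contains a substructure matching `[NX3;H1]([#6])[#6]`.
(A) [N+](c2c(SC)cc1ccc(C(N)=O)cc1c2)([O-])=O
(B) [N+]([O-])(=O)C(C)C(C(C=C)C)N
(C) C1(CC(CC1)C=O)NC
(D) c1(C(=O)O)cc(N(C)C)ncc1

[NX3;H1]([#6])[#6] describes a trivalent nitrogen with one H, bonded to two carbons (a secondary amine).
(A) has a primary amide (-C(=O)NH2) but the -C(=O)NH2 nitrogen has H2, not H1.
(B) has a primary amino group (-NH2) but the nitrogen has H2 and only one carbon neighbour.
(C) contains an N-methylamino group (-NHCH3), which satisfies every atom and bond constraint.
(D) has a dimethylamino group (-N(CH3)2) but the nitrogen has H0, not H1.
So the answer is (C).

C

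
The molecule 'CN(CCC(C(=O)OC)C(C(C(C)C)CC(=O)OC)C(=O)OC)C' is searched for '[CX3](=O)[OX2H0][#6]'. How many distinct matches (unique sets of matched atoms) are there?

[CX3](=O)[OX2H0][#6] is the SMARTS for an ester: a carbonyl carbon bonded to an oxygen that is itself bonded to carbon (no H on that O).
The molecule carries 3 separate instances of a methyl-ester group (-C(=O)OCH3) meeting every constraint; each maps to a distinct set of atoms, giving 3 matches.

3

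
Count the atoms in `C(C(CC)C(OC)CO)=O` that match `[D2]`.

4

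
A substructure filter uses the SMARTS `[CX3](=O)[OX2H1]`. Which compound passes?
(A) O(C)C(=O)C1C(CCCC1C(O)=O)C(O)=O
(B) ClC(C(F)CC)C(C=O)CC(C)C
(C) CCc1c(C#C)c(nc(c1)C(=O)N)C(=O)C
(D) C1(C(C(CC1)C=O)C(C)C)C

A

[CX3](=O)[OX2H1] describes an sp2 carbon double-bonded to O and single-bonded to an -OH oxygen (a carboxylic acid).
(A) contains a carboxylic acid group (-C(=O)OH), which satisfies every atom and bond constraint.
(B) has an aldehyde (-CHO) but there is no singly-bonded oxygen on the carbonyl carbon.
(C) has a primary amide (-C(=O)NH2) but the carbonyl is bonded to N, not to an -OH oxygen.
(D) has an aldehyde (-CHO) but there is no singly-bonded oxygen on the carbonyl carbon.
So the answer is (A).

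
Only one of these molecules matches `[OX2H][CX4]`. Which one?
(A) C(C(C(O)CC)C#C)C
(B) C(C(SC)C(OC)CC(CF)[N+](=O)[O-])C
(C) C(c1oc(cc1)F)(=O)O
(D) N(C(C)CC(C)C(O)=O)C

[OX2H][CX4] describes a hydroxyl oxygen bound to an sp3 (X4) carbon (an aliphatic alcohol).
(A) contains a hydroxyl group (-OH), which satisfies every atom and bond constraint.
(B) has a methoxy ether (-OCH3) but the oxygen has H0 (ether), not H1.
(C) has a carboxylic acid group (-C(=O)OH) but the -OH is on a CX3 carbonyl carbon, not a CX4 carbon.
(D) has a carboxylic acid group (-C(=O)OH) but the -OH is on a CX3 carbonyl carbon, not a CX4 carbon.
So the answer is (A).

A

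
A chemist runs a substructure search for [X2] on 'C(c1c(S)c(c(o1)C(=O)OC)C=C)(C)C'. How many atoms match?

3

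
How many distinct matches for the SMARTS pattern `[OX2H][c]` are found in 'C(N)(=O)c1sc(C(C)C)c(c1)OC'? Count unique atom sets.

0

[OX2H][c] is the SMARTS for a phenol: a hydroxyl oxygen attached to an aromatic carbon.
The molecule has a methoxy ether (-OCH3), but the oxygen has H0, not H1; nothing else fits, so there are 0 matches.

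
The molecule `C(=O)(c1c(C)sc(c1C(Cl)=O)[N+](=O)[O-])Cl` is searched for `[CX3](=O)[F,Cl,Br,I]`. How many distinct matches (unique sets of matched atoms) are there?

2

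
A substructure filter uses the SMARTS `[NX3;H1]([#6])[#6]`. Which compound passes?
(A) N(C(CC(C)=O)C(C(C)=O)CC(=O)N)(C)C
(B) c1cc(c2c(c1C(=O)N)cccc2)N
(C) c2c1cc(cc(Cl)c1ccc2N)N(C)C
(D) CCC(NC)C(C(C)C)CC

[NX3;H1]([#6])[#6] describes a trivalent nitrogen with one H, bonded to two carbons (a secondary amine).
(A) has a dimethylamino group (-N(CH3)2) but the nitrogen has H0, not H1.
(B) has a primary amide (-C(=O)NH2) but the -C(=O)NH2 nitrogen has H2, not H1.
(C) has a dimethylamino group (-N(CH3)2) but the nitrogen has H0, not H1.
(D) contains an N-methylamino group (-NHCH3), which satisfies every atom and bond constraint.
So the answer is (D).

D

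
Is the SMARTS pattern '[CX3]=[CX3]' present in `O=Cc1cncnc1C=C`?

The pattern [CX3]=[CX3] describes a non-aromatic C=C double bond between two sp2 carbons — an alkene.
The molecule carries a vinyl group (-CH=CH2), whose atoms satisfy every constraint of the query, so the pattern matches.

Yes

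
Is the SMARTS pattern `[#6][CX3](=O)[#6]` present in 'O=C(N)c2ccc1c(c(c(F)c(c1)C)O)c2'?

No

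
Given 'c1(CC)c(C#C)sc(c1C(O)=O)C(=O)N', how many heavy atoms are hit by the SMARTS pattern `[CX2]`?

The query [CX2] means: C with X2: aliphatic carbon with exactly 2 total connections.
Check the 15 heavy atoms by environment: 1× s (aromatic, X2) → no; 4× c (aromatic, X3) → no; 2× C (X4) → no; 2× C (X3) → no; 2× O (X1) → no; 1× N (X3) → no; 2× C (X2) → match; 1× O (X2) → no.
That gives 2 matching atoms.

2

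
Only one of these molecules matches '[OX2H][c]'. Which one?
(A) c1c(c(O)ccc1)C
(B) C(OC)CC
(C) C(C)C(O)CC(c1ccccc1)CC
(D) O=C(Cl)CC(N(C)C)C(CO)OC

A

[OX2H][c] describes a hydroxyl oxygen attached to an aromatic carbon (a phenol).
(A) contains a hydroxyl group (-OH), which satisfies every atom and bond constraint.
(B) has a methoxy ether (-OCH3) but the oxygen has H0, not H1.
(C) has a hydroxyl group (-OH) but the -OH is on an aliphatic carbon, not an aromatic c.
(D) has a hydroxyl group (-OH) but the -OH is on an aliphatic carbon, not an aromatic c.
So the answer is (A).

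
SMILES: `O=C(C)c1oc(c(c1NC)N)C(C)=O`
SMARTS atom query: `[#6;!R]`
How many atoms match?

5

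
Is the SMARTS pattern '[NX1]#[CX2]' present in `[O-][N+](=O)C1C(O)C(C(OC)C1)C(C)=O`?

The pattern [NX1]#[CX2] describes a nitrogen triple-bonded to a two-connected carbon — a nitrile.
The closest candidate here is a nitro group (-[N+](=O)[O-]), but there is no C#N triple bond. No other fragment satisfies the full query, so there is no match.

No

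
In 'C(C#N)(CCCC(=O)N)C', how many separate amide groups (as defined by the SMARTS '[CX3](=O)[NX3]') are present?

1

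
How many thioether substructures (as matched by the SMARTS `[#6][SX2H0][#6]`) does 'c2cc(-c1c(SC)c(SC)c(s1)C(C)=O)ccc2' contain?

[#6][SX2H0][#6] is the SMARTS for a thioether: an aliphatic sulfur bridging two carbons with no H on the sulfur.
The molecule carries 2 separate instances of a methylthio ether (-SCH3) meeting every constraint; each maps to a distinct set of atoms, giving 2 matches.

2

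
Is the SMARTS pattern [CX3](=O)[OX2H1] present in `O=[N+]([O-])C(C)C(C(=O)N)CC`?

No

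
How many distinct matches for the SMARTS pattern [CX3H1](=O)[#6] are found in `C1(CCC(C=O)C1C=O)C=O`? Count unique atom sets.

3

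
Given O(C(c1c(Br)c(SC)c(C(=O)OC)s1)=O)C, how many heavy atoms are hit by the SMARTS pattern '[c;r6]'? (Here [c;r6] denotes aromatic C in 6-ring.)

0

The query [c;r6] means: aromatic carbon that belongs to a six-membered ring.
Check the 16 heavy atoms by environment: 1× s (aromatic, in 5-ring) → no; 4× c (aromatic, in 5-ring) → no; 1× S (acyclic) → no; 5× C (acyclic) → no; 1× Br (acyclic) → no; 4× O (acyclic) → no.
No environment satisfies the query, so 0 matching atoms.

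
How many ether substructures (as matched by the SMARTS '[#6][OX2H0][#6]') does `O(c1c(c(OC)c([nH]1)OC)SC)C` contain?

[#6][OX2H0][#6] is the SMARTS for an ether: an aliphatic oxygen bridging two carbons with no H on the oxygen.
The molecule carries 3 separate instances of a methoxy ether (-OCH3) meeting every constraint; each maps to a distinct set of atoms, giving 3 matches.

3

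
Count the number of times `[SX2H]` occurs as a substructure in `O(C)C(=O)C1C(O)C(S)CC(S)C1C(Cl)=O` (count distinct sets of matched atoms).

2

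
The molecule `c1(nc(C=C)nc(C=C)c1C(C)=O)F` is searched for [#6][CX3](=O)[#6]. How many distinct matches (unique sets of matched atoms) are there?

1

[#6][CX3](=O)[#6] is the SMARTS for a ketone: a carbonyl carbon (no H) flanked by two carbons.
Exactly one fragment in the molecule meets all constraints, giving 1 match.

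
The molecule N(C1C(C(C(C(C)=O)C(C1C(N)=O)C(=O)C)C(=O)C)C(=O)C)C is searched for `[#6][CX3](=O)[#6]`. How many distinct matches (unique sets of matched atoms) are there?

[#6][CX3](=O)[#6] is the SMARTS for a ketone: a carbonyl carbon (no H) flanked by two carbons.
The molecule carries 4 separate instances of an acetyl/ketone group (-C(=O)CH3) meeting every constraint; each maps to a distinct set of atoms, giving 4 matches.

4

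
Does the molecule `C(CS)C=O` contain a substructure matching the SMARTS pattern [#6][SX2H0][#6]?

No

The pattern [#6][SX2H0][#6] describes an aliphatic sulfur bridging two carbons with no H on the sulfur — a thioether.
The closest candidate here is a thiol (-SH), but the sulfur has H1, not H0 bridging two carbons. No other fragment satisfies the full query, so there is no match.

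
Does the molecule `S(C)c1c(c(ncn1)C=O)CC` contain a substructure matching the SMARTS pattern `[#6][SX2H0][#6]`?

Yes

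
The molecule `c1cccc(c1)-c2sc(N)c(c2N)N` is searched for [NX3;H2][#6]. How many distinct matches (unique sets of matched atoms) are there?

[NX3;H2][#6] is the SMARTS for a primary amine: a trivalent nitrogen with two H attached to carbon.
The molecule carries 3 separate instances of a primary amino group (-NH2) meeting every constraint; each maps to a distinct set of atoms, giving 3 matches.

3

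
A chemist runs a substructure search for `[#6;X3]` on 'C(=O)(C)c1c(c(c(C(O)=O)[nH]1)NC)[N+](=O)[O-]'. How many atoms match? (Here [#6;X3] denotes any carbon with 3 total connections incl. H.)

6

The query [#6;X3] means: any carbon (aromatic or not) with three total connections.
Check the 16 heavy atoms by environment: 1× n (aromatic, X3) → no; 4× c (aromatic, X3) → match; 2× C (X3) → match; 3× O (X1) → no; 1× O (X2) → no; 1× N (charge +1, X3) → no; 1× O (charge -1, X1) → no; 1× N (X3) → no; 2× C (X4) → no.
Summing the matching environments: 4 + 2 = 6 matching atoms.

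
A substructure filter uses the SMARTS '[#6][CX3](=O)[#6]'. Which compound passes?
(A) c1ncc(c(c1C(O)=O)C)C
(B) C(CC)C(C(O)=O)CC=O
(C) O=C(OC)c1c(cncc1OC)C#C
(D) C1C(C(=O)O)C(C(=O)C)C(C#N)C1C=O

D

[#6][CX3](=O)[#6] describes a carbonyl carbon (no H) flanked by two carbons (a ketone).
(A) has a carboxylic acid group (-C(=O)OH) but one neighbour of the carbonyl carbon is O, not C.
(B) has a carboxylic acid group (-C(=O)OH) but one neighbour of the carbonyl carbon is O, not C.
(C) has a methyl-ester group (-C(=O)OCH3) but one neighbour of the carbonyl carbon is O, not C.
(D) contains an acetyl/ketone group (-C(=O)CH3), which satisfies every atom and bond constraint.
So the answer is (D).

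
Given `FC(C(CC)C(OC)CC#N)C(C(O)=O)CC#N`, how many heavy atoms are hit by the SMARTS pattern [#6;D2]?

5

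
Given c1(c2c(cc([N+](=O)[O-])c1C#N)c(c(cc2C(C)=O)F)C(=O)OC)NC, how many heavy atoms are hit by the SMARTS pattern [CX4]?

The query [CX4] means: C with X4: aliphatic carbon with exactly 4 total connections (bonds + H).
Check the 25 heavy atoms by environment: 10× c (aromatic, X3) → no; 1× N (X3) → no; 3× C (X4) → match; 2× C (X3) → no; 3× O (X1) → no; 1× C (X2) → no; 1× N (X1) → no; 1× O (X2) → no; 1× F (X1) → no; 1× N (charge +1, X3) → no; 1× O (charge -1, X1) → no.
That gives 3 matching atoms.

3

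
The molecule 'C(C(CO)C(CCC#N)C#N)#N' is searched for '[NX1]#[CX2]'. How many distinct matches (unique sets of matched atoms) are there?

3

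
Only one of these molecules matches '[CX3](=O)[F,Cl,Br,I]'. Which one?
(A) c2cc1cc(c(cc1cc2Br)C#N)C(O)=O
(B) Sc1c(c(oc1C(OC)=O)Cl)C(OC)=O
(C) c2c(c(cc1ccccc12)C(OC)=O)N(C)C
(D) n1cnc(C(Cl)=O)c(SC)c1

[CX3](=O)[F,Cl,Br,I] describes a carbonyl carbon bonded to a halogen (an acyl halide).
(A) has a carboxylic acid group (-C(=O)OH) but the carbonyl is bonded to -OH, not to a halogen.
(B) has a methyl-ester group (-C(=O)OCH3) but the carbonyl is bonded to -O-C, not to a halogen.
(C) has a methyl-ester group (-C(=O)OCH3) but the carbonyl is bonded to -O-C, not to a halogen.
(D) contains an acyl chloride (-C(=O)Cl), which satisfies every atom and bond constraint.
So the answer is (D).

D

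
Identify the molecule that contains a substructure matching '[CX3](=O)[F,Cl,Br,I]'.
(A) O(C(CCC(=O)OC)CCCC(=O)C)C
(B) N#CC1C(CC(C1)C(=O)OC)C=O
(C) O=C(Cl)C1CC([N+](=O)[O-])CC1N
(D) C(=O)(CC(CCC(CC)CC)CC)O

C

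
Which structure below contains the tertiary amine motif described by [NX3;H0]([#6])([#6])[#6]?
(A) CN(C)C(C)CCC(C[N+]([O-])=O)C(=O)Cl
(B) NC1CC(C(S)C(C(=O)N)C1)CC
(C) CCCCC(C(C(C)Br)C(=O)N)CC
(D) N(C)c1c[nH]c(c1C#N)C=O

A

[NX3;H0]([#6])([#6])[#6] describes a trivalent nitrogen with no H, bonded to three carbons (a tertiary amine).
(A) contains a dimethylamino group (-N(CH3)2), which satisfies every atom and bond constraint.
(B) has a primary amide (-C(=O)NH2) but the amide nitrogen has H2 and only one carbon neighbour.
(C) has a primary amide (-C(=O)NH2) but the amide nitrogen has H2 and only one carbon neighbour.
(D) has an N-methylamino group (-NHCH3) but the nitrogen still has one H (H1), not H0.
So the answer is (A).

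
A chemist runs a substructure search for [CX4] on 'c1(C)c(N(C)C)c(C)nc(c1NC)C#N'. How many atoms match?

5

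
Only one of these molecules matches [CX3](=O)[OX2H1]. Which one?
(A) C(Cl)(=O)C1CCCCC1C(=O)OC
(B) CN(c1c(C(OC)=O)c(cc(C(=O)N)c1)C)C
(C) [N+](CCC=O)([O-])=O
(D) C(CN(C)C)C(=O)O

D

[CX3](=O)[OX2H1] describes an sp2 carbon double-bonded to O and single-bonded to an -OH oxygen (a carboxylic acid).
(A) has an acyl chloride (-C(=O)Cl) but the carbonyl is bonded to Cl, not to an -OH oxygen.
(B) has a methyl-ester group (-C(=O)OCH3) but the singly-bonded O has no H (OX2H0, not OX2H1).
(C) has an aldehyde (-CHO) but there is no singly-bonded oxygen on the carbonyl carbon.
(D) contains a carboxylic acid group (-C(=O)OH), which satisfies every atom and bond constraint.
So the answer is (D).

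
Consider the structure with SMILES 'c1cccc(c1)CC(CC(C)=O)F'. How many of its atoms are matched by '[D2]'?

The query [D2] means: atom with exactly two heavy-atom neighbours.
Check the 13 heavy atoms by environment: 2× C (D2) → match; 2× C (D3) → no; 1× O (D1) → no; 1× C (D1) → no; 1× F (D1) → no; 1× c (aromatic, D3) → no; 5× c (aromatic, D2) → match.
Summing the matching environments: 2 + 5 = 7 matching atoms.

7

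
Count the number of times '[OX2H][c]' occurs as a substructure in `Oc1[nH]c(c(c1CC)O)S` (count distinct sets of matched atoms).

[OX2H][c] is the SMARTS for a phenol: a hydroxyl oxygen attached to an aromatic carbon.
The molecule carries 2 separate instances of a hydroxyl group (-OH) meeting every constraint; each maps to a distinct set of atoms, giving 2 matches.

2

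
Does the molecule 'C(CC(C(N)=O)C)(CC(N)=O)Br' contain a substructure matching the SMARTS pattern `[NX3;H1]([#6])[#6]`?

No

The pattern [NX3;H1]([#6])[#6] describes a trivalent nitrogen with one H, bonded to two carbons — a secondary amine.
The closest candidate here is a primary amide (-C(=O)NH2), but the -C(=O)NH2 nitrogen has H2, not H1. No other fragment satisfies the full query, so there is no match.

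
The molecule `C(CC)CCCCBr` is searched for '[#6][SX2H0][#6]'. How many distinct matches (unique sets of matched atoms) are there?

[#6][SX2H0][#6] is the SMARTS for a thioether: an aliphatic sulfur bridging two carbons with no H on the sulfur.
No fragment in the molecule satisfies every constraint, giving 0 matches.

0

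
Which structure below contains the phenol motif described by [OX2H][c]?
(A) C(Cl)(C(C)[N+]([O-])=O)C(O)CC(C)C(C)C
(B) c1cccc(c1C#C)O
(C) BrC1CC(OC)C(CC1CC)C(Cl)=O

B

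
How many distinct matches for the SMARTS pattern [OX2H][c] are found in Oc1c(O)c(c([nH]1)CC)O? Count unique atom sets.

3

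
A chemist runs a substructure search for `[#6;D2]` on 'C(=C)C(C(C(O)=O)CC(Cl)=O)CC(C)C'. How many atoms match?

3

The query [#6;D2] means: any carbon bonded to exactly two heavy atoms.
Check the 15 heavy atoms by environment: 3× C (D2) → match; 5× C (D3) → no; 3× O (D1) → no; 1× Cl (D1) → no; 3× C (D1) → no.
That gives 3 matching atoms.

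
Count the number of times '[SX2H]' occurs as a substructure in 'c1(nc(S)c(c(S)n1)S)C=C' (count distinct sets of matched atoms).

[SX2H] is the SMARTS for a thiol: an aliphatic sulfur with two connections, one being H.
The molecule carries 3 separate instances of a thiol (-SH) meeting every constraint; each maps to a distinct set of atoms, giving 3 matches.

3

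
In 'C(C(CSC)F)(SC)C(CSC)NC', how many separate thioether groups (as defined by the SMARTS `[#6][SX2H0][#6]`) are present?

[#6][SX2H0][#6] is the SMARTS for a thioether: an aliphatic sulfur bridging two carbons with no H on the sulfur.
The molecule carries 3 separate instances of a methylthio ether (-SCH3) meeting every constraint; each maps to a distinct set of atoms, giving 3 matches.

3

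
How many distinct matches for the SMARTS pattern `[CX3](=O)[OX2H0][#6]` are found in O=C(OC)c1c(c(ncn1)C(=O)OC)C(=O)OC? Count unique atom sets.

3

[CX3](=O)[OX2H0][#6] is the SMARTS for an ester: a carbonyl carbon bonded to an oxygen that is itself bonded to carbon (no H on that O).
The molecule carries 3 separate instances of a methyl-ester group (-C(=O)OCH3) meeting every constraint; each maps to a distinct set of atoms, giving 3 matches.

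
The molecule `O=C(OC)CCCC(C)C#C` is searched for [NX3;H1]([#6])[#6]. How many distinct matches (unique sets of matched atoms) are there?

0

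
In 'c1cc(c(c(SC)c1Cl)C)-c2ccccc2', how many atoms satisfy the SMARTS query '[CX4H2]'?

0

The query [CX4H2] means: sp3 carbon (X4) with exactly two hydrogens.
Check the 16 heavy atoms by environment: 5× c (aromatic, H0, X3) → no; 7× c (aromatic, H1, X3) → no; 2× C (H3, X4) → no; 1× Cl (H0, X1) → no; 1× S (H0, X2) → no.
No environment satisfies the query, so 0 matching atoms.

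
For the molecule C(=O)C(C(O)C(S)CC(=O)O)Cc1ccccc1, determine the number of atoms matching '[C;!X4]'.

2

The query [C;!X4] means: aliphatic carbon that does not have four total connections.
Check the 18 heavy atoms by environment: 5× C (X4) → no; 2× C (X3) → match; 2× O (X1) → no; 6× c (aromatic, X3) → no; 2× O (X2) → no; 1× S (X2) → no.
That gives 2 matching atoms.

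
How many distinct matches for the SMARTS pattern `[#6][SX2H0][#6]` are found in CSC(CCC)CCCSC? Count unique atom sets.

[#6][SX2H0][#6] is the SMARTS for a thioether: an aliphatic sulfur bridging two carbons with no H on the sulfur.
The molecule carries 2 separate instances of a methylthio ether (-SCH3) meeting every constraint; each maps to a distinct set of atoms, giving 2 matches.

2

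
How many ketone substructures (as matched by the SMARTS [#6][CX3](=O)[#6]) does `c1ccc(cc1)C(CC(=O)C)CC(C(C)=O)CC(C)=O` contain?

3

[#6][CX3](=O)[#6] is the SMARTS for a ketone: a carbonyl carbon (no H) flanked by two carbons.
The molecule carries 3 separate instances of an acetyl/ketone group (-C(=O)CH3) meeting every constraint; each maps to a distinct set of atoms, giving 3 matches.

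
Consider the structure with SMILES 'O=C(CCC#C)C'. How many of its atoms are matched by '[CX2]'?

The query [CX2] means: C with X2: aliphatic carbon with exactly 2 total connections.
Check the 7 heavy atoms by environment: 3× C (X4) → no; 2× C (X2) → match; 1× C (X3) → no; 1× O (X1) → no.
That gives 2 matching atoms.

2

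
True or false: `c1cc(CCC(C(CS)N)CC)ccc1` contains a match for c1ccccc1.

The pattern c1ccccc1 describes six aromatic carbons in a ring — a benzene ring.
The molecule carries a phenyl ring, whose atoms satisfy every constraint of the query, so the pattern matches.

True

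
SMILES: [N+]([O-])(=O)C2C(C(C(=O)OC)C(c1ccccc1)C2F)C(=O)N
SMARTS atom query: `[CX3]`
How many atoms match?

2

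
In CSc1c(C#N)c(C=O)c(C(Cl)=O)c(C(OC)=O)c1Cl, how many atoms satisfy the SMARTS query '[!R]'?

14

The query [!R] means: !R matches any atom not in a ring.
Check the 20 heavy atoms by environment: 6× c (aromatic, in 6-ring) → no; 2× Cl (acyclic) → match; 6× C (acyclic) → match; 1× N (acyclic) → match; 1× S (acyclic) → match; 4× O (acyclic) → match.
Summing the matching environments: 2 + 6 + 1 + 1 + 4 = 14 matching atoms.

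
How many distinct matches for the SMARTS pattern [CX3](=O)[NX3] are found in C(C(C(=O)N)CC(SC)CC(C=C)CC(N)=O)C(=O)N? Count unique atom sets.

3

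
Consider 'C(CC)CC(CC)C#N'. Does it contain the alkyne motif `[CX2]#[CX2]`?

No

The pattern [CX2]#[CX2] describes a carbon-carbon triple bond — an alkyne.
The closest candidate here is a nitrile (-C#N), but the triple bond is C#N, not C#C. No other fragment satisfies the full query, so there is no match.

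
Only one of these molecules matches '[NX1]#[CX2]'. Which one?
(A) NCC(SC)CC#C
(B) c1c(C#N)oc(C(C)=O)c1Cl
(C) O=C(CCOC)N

B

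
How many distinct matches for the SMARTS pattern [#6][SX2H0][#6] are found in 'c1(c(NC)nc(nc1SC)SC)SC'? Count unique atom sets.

3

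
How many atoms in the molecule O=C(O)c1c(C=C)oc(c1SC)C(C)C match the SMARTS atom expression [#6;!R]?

Check the 15 heavy atoms by environment: 1× o (aromatic, in 5-ring) → no; 4× c (aromatic, in 5-ring) → no; 7× C (acyclic) → match; 2× O (acyclic) → no; 1× S (acyclic) → no.
That gives 7 matching atoms.

7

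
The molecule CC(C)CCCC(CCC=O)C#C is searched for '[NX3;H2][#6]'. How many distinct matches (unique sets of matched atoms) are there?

0

[NX3;H2][#6] is the SMARTS for a primary amine: a trivalent nitrogen with two H attached to carbon.
No fragment in the molecule satisfies every constraint, giving 0 matches.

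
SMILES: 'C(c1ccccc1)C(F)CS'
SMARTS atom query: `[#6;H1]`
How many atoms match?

6

Check the 11 heavy atoms by environment: 2× C (H2) → no; 1× C (H1) → match; 1× F (H0) → no; 1× c (aromatic, H0) → no; 5× c (aromatic, H1) → match; 1× S (H1) → no.
Summing the matching environments: 1 + 5 = 6 matching atoms.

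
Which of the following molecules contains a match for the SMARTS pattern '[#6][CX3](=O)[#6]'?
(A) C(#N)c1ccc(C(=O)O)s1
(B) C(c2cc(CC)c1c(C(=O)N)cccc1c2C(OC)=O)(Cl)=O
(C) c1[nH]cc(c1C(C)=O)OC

C

[#6][CX3](=O)[#6] describes a carbonyl carbon (no H) flanked by two carbons (a ketone).
(A) has a carboxylic acid group (-C(=O)OH) but one neighbour of the carbonyl carbon is O, not C.
(B) has a methyl-ester group (-C(=O)OCH3) but one neighbour of the carbonyl carbon is O, not C.
(C) contains an acetyl/ketone group (-C(=O)CH3), which satisfies every atom and bond constraint.
So the answer is (C).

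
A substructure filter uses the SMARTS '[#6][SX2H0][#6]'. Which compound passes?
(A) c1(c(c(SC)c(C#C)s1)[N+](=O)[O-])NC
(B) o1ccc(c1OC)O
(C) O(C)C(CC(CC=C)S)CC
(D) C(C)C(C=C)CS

A

[#6][SX2H0][#6] describes an aliphatic sulfur bridging two carbons with no H on the sulfur (a thioether).
(A) contains a methylthio ether (-SCH3), which satisfies every atom and bond constraint.
(B) has a methoxy ether (-OCH3) but the bridging atom is O, not S.
(C) has a thiol (-SH) but the sulfur has H1, not H0 bridging two carbons.
(D) has a thiol (-SH) but the sulfur has H1, not H0 bridging two carbons.
So the answer is (A).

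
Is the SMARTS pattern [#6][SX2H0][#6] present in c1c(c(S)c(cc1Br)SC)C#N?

The pattern [#6][SX2H0][#6] describes an aliphatic sulfur bridging two carbons with no H on the sulfur — a thioether.
The molecule carries a methylthio ether (-SCH3), whose atoms satisfy every constraint of the query, so the pattern matches.

Yes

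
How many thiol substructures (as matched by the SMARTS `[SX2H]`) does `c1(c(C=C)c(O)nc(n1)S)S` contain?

2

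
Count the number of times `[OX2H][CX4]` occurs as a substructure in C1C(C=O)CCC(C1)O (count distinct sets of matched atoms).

1

[OX2H][CX4] is the SMARTS for an aliphatic alcohol: a hydroxyl oxygen bound to an sp3 (X4) carbon.
Exactly one fragment in the molecule meets all constraints, giving 1 match.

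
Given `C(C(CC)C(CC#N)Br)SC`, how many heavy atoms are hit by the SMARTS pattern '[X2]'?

2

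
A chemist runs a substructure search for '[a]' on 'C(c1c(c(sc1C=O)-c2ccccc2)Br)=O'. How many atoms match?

11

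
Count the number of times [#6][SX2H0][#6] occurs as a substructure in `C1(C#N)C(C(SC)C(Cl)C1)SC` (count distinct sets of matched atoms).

2

[#6][SX2H0][#6] is the SMARTS for a thioether: an aliphatic sulfur bridging two carbons with no H on the sulfur.
The molecule carries 2 separate instances of a methylthio ether (-SCH3) meeting every constraint; each maps to a distinct set of atoms, giving 2 matches.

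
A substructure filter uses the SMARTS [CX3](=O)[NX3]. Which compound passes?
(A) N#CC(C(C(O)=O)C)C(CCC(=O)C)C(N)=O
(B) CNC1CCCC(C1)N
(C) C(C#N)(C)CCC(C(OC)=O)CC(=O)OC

[CX3](=O)[NX3] describes a carbonyl carbon bonded to a trivalent nitrogen (an amide).
(A) contains a primary amide (-C(=O)NH2), which satisfies every atom and bond constraint.
(B) has a primary amino group (-NH2) but the -NH2 is not attached to a carbonyl carbon.
(C) has a methyl-ester group (-C(=O)OCH3) but the carbonyl is bonded to O, not to an NX3 nitrogen.
So the answer is (A).

A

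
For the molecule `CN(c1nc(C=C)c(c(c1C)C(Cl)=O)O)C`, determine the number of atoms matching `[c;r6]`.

5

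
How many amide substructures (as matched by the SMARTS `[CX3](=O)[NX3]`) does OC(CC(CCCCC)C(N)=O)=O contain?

1

[CX3](=O)[NX3] is the SMARTS for an amide: a carbonyl carbon bonded to a trivalent nitrogen.
Exactly one fragment in the molecule meets all constraints, giving 1 match.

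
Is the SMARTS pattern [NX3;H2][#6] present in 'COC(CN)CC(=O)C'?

The pattern [NX3;H2][#6] describes a trivalent nitrogen with two H attached to carbon — a primary amine.
The molecule carries a primary amino group (-NH2), whose atoms satisfy every constraint of the query, so the pattern matches.

Yes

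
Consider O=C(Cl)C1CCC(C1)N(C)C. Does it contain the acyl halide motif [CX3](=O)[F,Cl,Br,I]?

Yes

The pattern [CX3](=O)[F,Cl,Br,I] describes a carbonyl carbon bonded to a halogen — an acyl halide.
The molecule carries an acyl chloride (-C(=O)Cl), whose atoms satisfy every constraint of the query, so the pattern matches.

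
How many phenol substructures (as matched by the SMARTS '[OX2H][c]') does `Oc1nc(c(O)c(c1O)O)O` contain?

5

[OX2H][c] is the SMARTS for a phenol: a hydroxyl oxygen attached to an aromatic carbon.
The molecule carries 5 separate instances of a hydroxyl group (-OH) meeting every constraint; each maps to a distinct set of atoms, giving 5 matches.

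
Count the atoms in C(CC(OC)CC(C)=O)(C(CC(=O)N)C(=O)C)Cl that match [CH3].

The query [CH3] means: aliphatic carbon with exactly three hydrogens.
Check the 18 heavy atoms by environment: 3× C (H2) → no; 3× C (H1) → no; 3× C (H0) → no; 4× O (H0) → no; 3× C (H3) → match; 1× N (H2) → no; 1× Cl (H0) → no.
That gives 3 matching atoms.

3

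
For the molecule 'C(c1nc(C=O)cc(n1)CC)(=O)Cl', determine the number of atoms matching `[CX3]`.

2

The query [CX3] means: C with X3: aliphatic carbon with exactly 3 total connections.
Check the 13 heavy atoms by environment: 2× n (aromatic, X2) → no; 4× c (aromatic, X3) → no; 2× C (X3) → match; 2× O (X1) → no; 1× Cl (X1) → no; 2× C (X4) → no.
That gives 2 matching atoms.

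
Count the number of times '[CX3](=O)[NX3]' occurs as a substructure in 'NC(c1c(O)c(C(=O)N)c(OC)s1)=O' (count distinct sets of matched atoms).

2

[CX3](=O)[NX3] is the SMARTS for an amide: a carbonyl carbon bonded to a trivalent nitrogen.
The molecule carries 2 separate instances of a primary amide (-C(=O)NH2) meeting every constraint; each maps to a distinct set of atoms, giving 2 matches.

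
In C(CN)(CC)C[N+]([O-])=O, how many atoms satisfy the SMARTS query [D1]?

4

The query [D1] means: atom with exactly one heavy-atom neighbour (degree 1).
Check the 9 heavy atoms by environment: 3× C (D2) → no; 1× C (D3) → no; 1× N (D1) → match; 1× C (D1) → match; 1× N (charge +1, D3) → no; 1× O (charge -1, D1) → match; 1× O (D1) → match.
Summing the matching environments: 1 + 1 + 1 + 1 = 4 matching atoms.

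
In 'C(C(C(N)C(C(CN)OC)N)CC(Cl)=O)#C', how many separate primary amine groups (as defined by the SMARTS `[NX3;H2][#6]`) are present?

3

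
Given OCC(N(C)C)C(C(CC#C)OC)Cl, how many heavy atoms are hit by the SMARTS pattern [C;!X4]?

Check the 14 heavy atoms by environment: 8× C (X4) → no; 2× O (X2) → no; 1× Cl (X1) → no; 2× C (X2) → match; 1× N (X3) → no.
That gives 2 matching atoms.

2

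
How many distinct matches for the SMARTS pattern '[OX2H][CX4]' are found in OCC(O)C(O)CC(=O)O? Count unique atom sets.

3

[OX2H][CX4] is the SMARTS for an aliphatic alcohol: a hydroxyl oxygen bound to an sp3 (X4) carbon.
The molecule carries 3 separate instances of a hydroxyl group (-OH) meeting every constraint; each maps to a distinct set of atoms, giving 3 matches.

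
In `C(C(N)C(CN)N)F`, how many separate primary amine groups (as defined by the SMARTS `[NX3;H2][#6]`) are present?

[NX3;H2][#6] is the SMARTS for a primary amine: a trivalent nitrogen with two H attached to carbon.
The molecule carries 3 separate instances of a primary amino group (-NH2) meeting every constraint; each maps to a distinct set of atoms, giving 3 matches.

3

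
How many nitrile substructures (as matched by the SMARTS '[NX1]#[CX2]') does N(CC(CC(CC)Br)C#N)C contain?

1

[NX1]#[CX2] is the SMARTS for a nitrile: a nitrogen triple-bonded to a two-connected carbon.
Exactly one fragment in the molecule meets all constraints, giving 1 match.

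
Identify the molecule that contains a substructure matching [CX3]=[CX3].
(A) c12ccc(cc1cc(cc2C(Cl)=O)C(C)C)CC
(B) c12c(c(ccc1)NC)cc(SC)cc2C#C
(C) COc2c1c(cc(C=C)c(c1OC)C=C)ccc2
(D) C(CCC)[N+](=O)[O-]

[CX3]=[CX3] describes a non-aromatic C=C double bond between two sp2 carbons (an alkene).
(A) has an ethyl group (-CH2CH3) but its C-C bond is a single bond between CX4 carbons, not CX3=CX3.
(B) has an ethynyl group (-C#CH) but the C-C bond is a triple bond, not a double bond.
(C) contains a vinyl group (-CH=CH2), which satisfies every atom and bond constraint.
(D) has an ethyl group (-CH2CH3) but its C-C bond is a single bond between CX4 carbons, not CX3=CX3.
So the answer is (C).

C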